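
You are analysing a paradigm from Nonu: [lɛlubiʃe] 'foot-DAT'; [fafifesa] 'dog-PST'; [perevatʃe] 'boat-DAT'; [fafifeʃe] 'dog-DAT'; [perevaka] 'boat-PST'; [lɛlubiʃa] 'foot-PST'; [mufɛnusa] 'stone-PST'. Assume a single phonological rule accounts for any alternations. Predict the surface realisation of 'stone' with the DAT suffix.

The stem for 'dog' ends in [s] in [fafifesa] but [ʃ] in [fafifeʃe].
The stem 'foot' ([lɛlubiʃa], [lɛlubiʃe]) shows [ʃ] unchanged in both environments, so [ʃ] cannot be basic with [s] derived before the PST suffix.
So /s/ is underlying, and a rule of palatalization before a front vowel — /k/ and /s/ become palato-alveolar [tʃ] and [ʃ] before a front vowel — gives [ʃ].
The one attested form of 'stone', [mufɛnusa], shows underlying /mufɛnus/. Applying the same rule before a front vowel gives [mufɛnuʃe].

[mufɛnuʃe]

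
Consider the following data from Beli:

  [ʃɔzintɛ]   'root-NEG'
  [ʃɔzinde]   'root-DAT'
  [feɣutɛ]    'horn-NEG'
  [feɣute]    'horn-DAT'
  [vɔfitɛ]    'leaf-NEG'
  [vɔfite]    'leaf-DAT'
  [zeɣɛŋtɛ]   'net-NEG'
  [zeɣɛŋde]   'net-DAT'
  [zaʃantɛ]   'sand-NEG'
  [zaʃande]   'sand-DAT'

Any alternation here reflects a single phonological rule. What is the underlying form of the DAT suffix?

/-de/

The DAT morpheme has two allomorphs, [-de] and [-te].
The NEG suffix, which begins with [t], is invariant after every stem; so [t] is not altered by any rule here.
The DAT suffix is therefore /-de/ underlyingly, with post-vocalic devoicing: voiced stops become voiceless after a vowel.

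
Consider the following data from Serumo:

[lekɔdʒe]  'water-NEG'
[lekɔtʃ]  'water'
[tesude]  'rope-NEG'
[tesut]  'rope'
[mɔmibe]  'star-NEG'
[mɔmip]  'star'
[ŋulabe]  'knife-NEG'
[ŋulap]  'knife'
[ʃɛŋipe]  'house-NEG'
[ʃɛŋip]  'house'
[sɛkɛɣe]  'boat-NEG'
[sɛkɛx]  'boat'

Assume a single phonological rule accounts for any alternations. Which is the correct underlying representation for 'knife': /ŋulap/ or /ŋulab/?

The stem for 'knife' ends in [b] in [ŋulabe] but [p] in [ŋulap].
If /p/ were underlying and a rule turned it into [b] before the NEG suffix, 'house' would also alternate; but it has [p] in both [ʃɛŋipe] and [ʃɛŋip].
So /b/ is underlying, and a rule of word-final obstruent devoicing — voiced obstruents become voiceless word-finally — gives [p].

/ŋulab/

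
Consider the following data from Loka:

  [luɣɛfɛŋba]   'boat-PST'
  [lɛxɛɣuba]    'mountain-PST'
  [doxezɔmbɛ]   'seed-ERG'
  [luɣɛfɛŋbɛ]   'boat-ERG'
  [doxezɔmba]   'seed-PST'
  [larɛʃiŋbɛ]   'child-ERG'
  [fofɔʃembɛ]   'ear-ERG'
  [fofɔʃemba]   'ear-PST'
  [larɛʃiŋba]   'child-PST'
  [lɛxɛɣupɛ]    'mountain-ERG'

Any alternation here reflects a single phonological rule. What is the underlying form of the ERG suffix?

/-pɛ/

The ERG morpheme has two allomorphs, [-bɛ] and [-pɛ].
By contrast the PST suffix keeps its initial [b] throughout — that segment must be underlying.
The ERG suffix is therefore /-pɛ/ underlyingly, with post-nasal voicing: voiceless stops become voiced after a nasal.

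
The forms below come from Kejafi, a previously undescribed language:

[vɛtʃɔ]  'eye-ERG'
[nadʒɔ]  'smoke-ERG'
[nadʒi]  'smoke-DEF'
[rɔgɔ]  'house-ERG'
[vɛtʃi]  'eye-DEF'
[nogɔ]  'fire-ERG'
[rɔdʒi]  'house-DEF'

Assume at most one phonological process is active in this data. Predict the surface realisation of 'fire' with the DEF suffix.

[nodʒi]

'house' shows [g] ~ [dʒ] at the end of the stem ([rɔgɔ] vs [rɔdʒi]).
If /dʒ/ were underlying and a rule turned it into [g] before the ERG suffix, 'smoke' would also alternate; but it has [dʒ] in both [nadʒɔ] and [nadʒi].
Therefore /g/ is basic and [dʒ] is derived by palatalization before a front vowel (/g/ becomes palato-alveolar [dʒ] before a front vowel).
The one attested form of 'fire', [nogɔ], shows underlying /nog/. Applying the same rule before a front vowel gives [nodʒi].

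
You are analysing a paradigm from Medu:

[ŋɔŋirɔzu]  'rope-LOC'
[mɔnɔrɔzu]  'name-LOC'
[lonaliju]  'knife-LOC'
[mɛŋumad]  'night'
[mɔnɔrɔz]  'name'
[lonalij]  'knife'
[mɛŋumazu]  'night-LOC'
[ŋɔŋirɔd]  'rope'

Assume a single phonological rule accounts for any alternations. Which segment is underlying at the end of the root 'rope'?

'rope' shows [z] ~ [d] at the end of the stem ([ŋɔŋirɔzu] vs [ŋɔŋirɔd]).
But 'name' keeps [z] in both environments ([mɔnɔrɔzu], [mɔnɔrɔz]), so there is no rule changing /z/ to [d] in isolation.
Therefore /d/ is basic and [z] is derived by intervocalic spirantization (voiced stops become fricatives between vowels).

/d/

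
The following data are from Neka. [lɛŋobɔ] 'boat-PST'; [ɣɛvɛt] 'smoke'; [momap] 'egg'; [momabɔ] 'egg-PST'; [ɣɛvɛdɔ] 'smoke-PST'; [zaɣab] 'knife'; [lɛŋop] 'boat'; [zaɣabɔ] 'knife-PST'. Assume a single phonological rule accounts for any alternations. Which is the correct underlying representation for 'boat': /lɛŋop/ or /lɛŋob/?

/lɛŋop/

In [lɛŋobɔ] and [lɛŋop] the final segment of 'boat' alternates: [b] ~ [p].
Compare 'knife', with invariant [b] in [zaɣabɔ] and [zaɣab]: an analysis with underlying /b/ and a rule producing [p] in isolation would wrongly predict alternation here too.
The underlying segment must be /p/; voiceless stops become voiced between vowels, yielding [b] there.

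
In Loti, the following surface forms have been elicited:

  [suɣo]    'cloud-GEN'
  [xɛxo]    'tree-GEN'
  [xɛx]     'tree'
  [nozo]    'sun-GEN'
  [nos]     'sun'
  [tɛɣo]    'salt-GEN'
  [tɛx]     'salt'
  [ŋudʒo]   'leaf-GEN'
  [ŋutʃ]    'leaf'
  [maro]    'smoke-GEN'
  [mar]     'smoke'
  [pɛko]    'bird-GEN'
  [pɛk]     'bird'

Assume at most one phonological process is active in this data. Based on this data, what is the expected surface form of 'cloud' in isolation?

[sux]

The stem for 'salt' ends in [ɣ] in [tɛɣo] but [x] in [tɛx].
But 'tree' keeps [x] in both environments ([xɛxo], [xɛx]), so there is no rule changing /x/ to [ɣ] before the GEN suffix.
The alternation reflects word-final obstruent devoicing: voiced obstruents become voiceless word-finally. /ɣ/ is underlying.
From [suɣo] the stem 'cloud' is /suɣ/; word-finally this yields [sux].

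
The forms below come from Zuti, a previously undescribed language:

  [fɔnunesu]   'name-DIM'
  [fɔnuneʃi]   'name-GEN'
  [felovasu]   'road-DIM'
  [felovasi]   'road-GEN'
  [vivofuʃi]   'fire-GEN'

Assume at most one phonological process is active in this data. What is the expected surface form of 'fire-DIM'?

[vivofusu]

The root 'name' surfaces as [fɔnunesu] and [fɔnuneʃi], with a stem-final [s] ~ [ʃ] alternation.
If /s/ were underlying and a rule turned it into [ʃ] before the GEN suffix, 'road' would also alternate; but it has [s] in both [felovasu] and [felovasi].
So /ʃ/ is underlying, and a rule of depalatalization — palato-alveolar /ʃ/ becomes [s] when no front vowel follows — gives [s].
From [vivofuʃi] the stem 'fire' is /vivofuʃ/; when no front vowel follows this yields [vivofusu].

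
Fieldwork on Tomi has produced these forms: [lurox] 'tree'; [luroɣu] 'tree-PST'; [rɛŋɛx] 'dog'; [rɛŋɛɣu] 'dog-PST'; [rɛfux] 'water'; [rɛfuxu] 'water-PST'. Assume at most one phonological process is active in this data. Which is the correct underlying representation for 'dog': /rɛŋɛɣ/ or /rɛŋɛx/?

The stem for 'dog' ends in [x] in [rɛŋɛx] but [ɣ] in [rɛŋɛɣu].
The stem 'water' ([rɛfux], [rɛfuxu]) shows [x] unchanged in both environments, so [x] cannot be basic with [ɣ] derived before the PST suffix.
So /ɣ/ is underlying, and a rule of word-final obstruent devoicing — voiced obstruents become voiceless word-finally — gives [x].

/rɛŋɛɣ/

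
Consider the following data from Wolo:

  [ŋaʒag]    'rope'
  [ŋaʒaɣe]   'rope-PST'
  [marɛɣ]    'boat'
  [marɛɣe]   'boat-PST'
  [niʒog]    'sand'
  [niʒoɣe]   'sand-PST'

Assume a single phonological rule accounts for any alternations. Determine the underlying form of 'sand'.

/niʒog/

'sand' shows [g] ~ [ɣ] at the end of the stem ([niʒog] vs [niʒoɣe]).
Compare 'boat', with invariant [ɣ] in [marɛɣ] and [marɛɣe]: an analysis with underlying /ɣ/ and a rule producing [g] in isolation would wrongly predict alternation here too.
The underlying segment must be /g/; voiced stops become fricatives between vowels, yielding [ɣ] there.
The underlying form of 'sand' is therefore /niʒog/.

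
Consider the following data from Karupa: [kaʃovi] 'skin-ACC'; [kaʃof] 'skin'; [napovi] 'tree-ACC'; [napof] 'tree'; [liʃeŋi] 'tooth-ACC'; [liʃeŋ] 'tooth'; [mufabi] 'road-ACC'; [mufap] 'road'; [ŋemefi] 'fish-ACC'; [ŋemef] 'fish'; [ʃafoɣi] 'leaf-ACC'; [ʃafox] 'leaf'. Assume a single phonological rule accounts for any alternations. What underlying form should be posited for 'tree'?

The root 'tree' surfaces as [napovi] and [napof], with a stem-final [v] ~ [f] alternation.
The stem 'fish' ([ŋemefi], [ŋemef]) shows [f] unchanged in both environments, so [f] cannot be basic with [v] derived before the ACC suffix.
The alternation reflects word-final obstruent devoicing: voiced obstruents become voiceless word-finally. /v/ is underlying.
Hence 'tree' is /napov/ underlyingly.

/napov/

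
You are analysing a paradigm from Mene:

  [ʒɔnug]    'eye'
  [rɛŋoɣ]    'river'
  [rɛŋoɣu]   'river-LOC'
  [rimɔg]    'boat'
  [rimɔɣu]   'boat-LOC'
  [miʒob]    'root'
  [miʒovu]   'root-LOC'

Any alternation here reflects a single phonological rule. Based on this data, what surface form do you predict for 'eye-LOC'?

The stem for 'boat' ends in [g] in [rimɔg] but [ɣ] in [rimɔɣu].
If /ɣ/ were underlying and a rule turned it into [g] in isolation, 'river' would also alternate; but it has [ɣ] in both [rɛŋoɣ] and [rɛŋoɣu].
So /g/ is underlying, and a rule of intervocalic spirantization — voiced stops become fricatives between vowels — gives [ɣ].
From [ʒɔnug] the stem 'eye' is /ʒɔnug/; between vowels this yields [ʒɔnuɣu].

[ʒɔnuɣu]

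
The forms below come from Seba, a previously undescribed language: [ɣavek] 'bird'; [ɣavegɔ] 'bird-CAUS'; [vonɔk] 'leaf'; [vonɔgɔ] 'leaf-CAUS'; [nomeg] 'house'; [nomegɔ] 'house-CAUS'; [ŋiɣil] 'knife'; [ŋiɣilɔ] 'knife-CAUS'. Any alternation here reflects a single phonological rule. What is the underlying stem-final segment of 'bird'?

The stem for 'bird' ends in [k] in [ɣavek] but [g] in [ɣavegɔ].
The stem 'house' ([nomeg], [nomegɔ]) shows [g] unchanged in both environments, so [g] cannot be basic with [k] derived in isolation.
The underlying segment must be /k/; voiceless stops become voiced between vowels, yielding [g] there.

/k/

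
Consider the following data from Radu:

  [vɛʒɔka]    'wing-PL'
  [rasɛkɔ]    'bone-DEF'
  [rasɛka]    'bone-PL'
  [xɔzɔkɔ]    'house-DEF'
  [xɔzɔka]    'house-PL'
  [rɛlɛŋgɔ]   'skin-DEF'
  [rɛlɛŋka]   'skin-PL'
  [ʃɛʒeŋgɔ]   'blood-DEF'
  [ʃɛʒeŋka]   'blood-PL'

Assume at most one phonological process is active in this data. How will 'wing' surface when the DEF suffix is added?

The DEF morpheme has two allomorphs, [-gɔ] and [-kɔ].
The PL suffix, which begins with [k], is invariant after every stem; so [k] is not altered by any rule here.
The DEF suffix is therefore /-gɔ/ underlyingly, with post-vocalic devoicing: voiced stops become voiceless after a vowel.
After 'wing', which ends in a vowel, the suffix surfaces as [-kɔ], giving [vɛʒɔkɔ].

[vɛʒɔkɔ]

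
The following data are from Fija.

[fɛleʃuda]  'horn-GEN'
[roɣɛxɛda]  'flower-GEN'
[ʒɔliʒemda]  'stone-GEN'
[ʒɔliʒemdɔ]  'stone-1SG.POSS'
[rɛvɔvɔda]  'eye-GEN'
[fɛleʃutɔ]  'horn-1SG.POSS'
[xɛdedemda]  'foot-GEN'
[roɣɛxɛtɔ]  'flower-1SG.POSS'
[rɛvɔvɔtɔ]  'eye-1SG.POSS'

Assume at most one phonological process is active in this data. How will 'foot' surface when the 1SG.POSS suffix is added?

The 1SG.POSS morpheme has two allomorphs, [-dɔ] and [-tɔ].
The GEN suffix, which begins with [d], is invariant after every stem; so [d] is not altered by any rule here.
So the underlying form is /-tɔ/, and voiceless stops become voiced after a nasal.
After 'foot', which ends in a nasal, the suffix surfaces as [-dɔ], giving [xɛdedemdɔ].

[xɛdedemdɔ]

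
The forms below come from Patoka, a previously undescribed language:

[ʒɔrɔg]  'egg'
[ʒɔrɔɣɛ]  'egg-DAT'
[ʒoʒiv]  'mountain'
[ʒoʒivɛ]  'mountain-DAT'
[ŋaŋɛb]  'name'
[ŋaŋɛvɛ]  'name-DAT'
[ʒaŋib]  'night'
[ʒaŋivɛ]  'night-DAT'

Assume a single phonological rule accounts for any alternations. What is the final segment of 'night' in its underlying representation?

'night' shows [b] ~ [v] at the end of the stem ([ʒaŋib] vs [ʒaŋivɛ]).
The stem 'mountain' ([ʒoʒiv], [ʒoʒivɛ]) shows [v] unchanged in both environments, so [v] cannot be basic with [b] derived in isolation.
Therefore /b/ is basic and [v] is derived by intervocalic spirantization (voiced stops become fricatives between vowels).

/b/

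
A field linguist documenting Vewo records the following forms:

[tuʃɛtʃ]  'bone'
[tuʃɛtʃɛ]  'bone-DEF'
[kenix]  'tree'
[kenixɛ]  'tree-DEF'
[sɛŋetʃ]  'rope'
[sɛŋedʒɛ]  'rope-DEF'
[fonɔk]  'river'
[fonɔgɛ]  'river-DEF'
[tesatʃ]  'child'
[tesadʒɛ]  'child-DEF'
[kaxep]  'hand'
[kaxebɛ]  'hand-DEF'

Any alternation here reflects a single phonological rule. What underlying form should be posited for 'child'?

/tesadʒ/

The stem for 'child' ends in [tʃ] in [tesatʃ] but [dʒ] in [tesadʒɛ].
Compare 'bone', with invariant [tʃ] in [tuʃɛtʃ] and [tuʃɛtʃɛ]: an analysis with underlying /tʃ/ and a rule producing [dʒ] before the DEF suffix would wrongly predict alternation here too.
Therefore /dʒ/ is basic and [tʃ] is derived by word-final obstruent devoicing (voiced obstruents become voiceless word-finally).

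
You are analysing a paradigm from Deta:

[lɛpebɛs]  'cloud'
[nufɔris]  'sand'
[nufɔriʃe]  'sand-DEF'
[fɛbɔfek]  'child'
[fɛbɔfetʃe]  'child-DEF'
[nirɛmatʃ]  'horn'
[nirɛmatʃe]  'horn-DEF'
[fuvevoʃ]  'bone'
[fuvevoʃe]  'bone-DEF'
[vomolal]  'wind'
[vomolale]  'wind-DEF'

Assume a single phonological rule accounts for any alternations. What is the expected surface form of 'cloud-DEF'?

The stem for 'sand' ends in [s] in [nufɔris] but [ʃ] in [nufɔriʃe].
But 'bone' keeps [ʃ] in both environments ([fuvevoʃ], [fuvevoʃe]), so there is no rule changing /ʃ/ to [s] in isolation.
Therefore /s/ is basic and [ʃ] is derived by palatalization before a front vowel (/k/ and /s/ become palato-alveolar [tʃ] and [ʃ] before a front vowel).
The one attested form of 'cloud', [lɛpebɛs], shows underlying /lɛpebɛs/. Applying the same rule before a front vowel gives [lɛpebɛʃe].

[lɛpebɛʃe]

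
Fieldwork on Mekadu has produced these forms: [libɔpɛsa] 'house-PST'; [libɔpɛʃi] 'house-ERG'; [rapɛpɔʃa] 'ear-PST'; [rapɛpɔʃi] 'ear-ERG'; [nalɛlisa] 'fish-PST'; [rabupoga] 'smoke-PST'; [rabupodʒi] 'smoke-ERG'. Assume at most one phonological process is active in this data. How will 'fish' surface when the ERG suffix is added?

'house' shows [s] ~ [ʃ] at the end of the stem ([libɔpɛsa] vs [libɔpɛʃi]).
The stem 'ear' ([rapɛpɔʃa], [rapɛpɔʃi]) shows [ʃ] unchanged in both environments, so [ʃ] cannot be basic with [s] derived before the PST suffix.
The underlying segment must be /s/; /g/ and /s/ become palato-alveolar [dʒ] and [ʃ] before a front vowel, yielding [ʃ] there.
From [nalɛlisa] the stem 'fish' is /nalɛlis/; before a front vowel this yields [nalɛliʃi].

[nalɛliʃi]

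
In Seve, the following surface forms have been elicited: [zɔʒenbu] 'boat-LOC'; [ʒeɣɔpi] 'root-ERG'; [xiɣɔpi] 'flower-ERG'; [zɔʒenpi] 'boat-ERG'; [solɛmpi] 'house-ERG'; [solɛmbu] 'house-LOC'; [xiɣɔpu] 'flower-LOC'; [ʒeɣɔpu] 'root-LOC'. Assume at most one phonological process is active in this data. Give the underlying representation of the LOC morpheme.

The LOC suffix surfaces as [-bu] and [-pu], depending on the final segment of the stem.
The ERG suffix, which begins with [p], is invariant after every stem; so [p] is not altered by any rule here.
So the underlying form is /-bu/, and voiced stops become voiceless after a vowel.

/-bu/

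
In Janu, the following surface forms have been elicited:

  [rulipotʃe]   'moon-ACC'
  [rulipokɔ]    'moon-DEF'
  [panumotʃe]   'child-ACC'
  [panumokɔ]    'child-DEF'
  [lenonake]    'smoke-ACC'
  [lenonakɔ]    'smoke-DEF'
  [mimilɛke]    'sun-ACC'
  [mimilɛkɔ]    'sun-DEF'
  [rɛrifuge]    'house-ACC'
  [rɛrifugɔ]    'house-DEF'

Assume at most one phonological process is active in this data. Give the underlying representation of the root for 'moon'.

The stem for 'moon' ends in [tʃ] in [rulipotʃe] but [k] in [rulipokɔ].
Compare 'smoke', with invariant [k] in [lenonake] and [lenonakɔ]: an analysis with underlying /k/ and a rule producing [tʃ] before the ACC suffix would wrongly predict alternation here too.
Therefore /tʃ/ is basic and [k] is derived by depalatalization (palato-alveolar /tʃ/ becomes [k] when no front vowel follows).
So 'moon' = /rulipotʃ/.

/rulipotʃ/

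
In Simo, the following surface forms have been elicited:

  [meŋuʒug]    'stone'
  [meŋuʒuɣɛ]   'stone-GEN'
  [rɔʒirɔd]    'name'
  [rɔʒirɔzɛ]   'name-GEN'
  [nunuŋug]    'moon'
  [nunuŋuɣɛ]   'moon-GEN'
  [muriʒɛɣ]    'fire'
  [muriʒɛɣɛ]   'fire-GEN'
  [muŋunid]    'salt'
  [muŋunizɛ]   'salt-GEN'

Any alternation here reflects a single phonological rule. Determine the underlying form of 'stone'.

/meŋuʒug/

The root 'stone' surfaces as [meŋuʒug] and [meŋuʒuɣɛ], with a stem-final [g] ~ [ɣ] alternation.
But 'fire' keeps [ɣ] in both environments ([muriʒɛɣ], [muriʒɛɣɛ]), so there is no rule changing /ɣ/ to [g] in isolation.
The underlying segment must be /g/; voiced stops become fricatives between vowels, yielding [ɣ] there.
Hence 'stone' is /meŋuʒug/ underlyingly.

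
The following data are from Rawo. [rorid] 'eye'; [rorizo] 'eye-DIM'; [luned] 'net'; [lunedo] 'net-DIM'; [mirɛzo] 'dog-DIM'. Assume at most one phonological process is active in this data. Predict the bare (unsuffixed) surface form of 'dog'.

[mirɛd]

'eye' shows [d] ~ [z] at the end of the stem ([rorid] vs [rorizo]).
But 'net' keeps [d] in both environments ([luned], [lunedo]), so there is no rule changing /d/ to [z] before the DIM suffix.
The alternation reflects word-final hardening: voiced fricatives become stops word-finally. /z/ is underlying.
The one attested form of 'dog', [mirɛzo], shows underlying /mirɛz/. Applying the same rule word-finally gives [mirɛd].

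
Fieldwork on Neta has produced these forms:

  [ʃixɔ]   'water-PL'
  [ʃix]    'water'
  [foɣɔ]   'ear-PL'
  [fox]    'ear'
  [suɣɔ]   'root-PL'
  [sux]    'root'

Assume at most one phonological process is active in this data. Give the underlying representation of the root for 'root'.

In [suɣɔ] and [sux] the final segment of 'root' alternates: [ɣ] ~ [x].
The stem 'water' ([ʃixɔ], [ʃix]) shows [x] unchanged in both environments, so [x] cannot be basic with [ɣ] derived before the PL suffix.
So /ɣ/ is underlying, and a rule of word-final obstruent devoicing — voiced obstruents become voiceless word-finally — gives [x].
The underlying form of 'root' is therefore /suɣ/.

/suɣ/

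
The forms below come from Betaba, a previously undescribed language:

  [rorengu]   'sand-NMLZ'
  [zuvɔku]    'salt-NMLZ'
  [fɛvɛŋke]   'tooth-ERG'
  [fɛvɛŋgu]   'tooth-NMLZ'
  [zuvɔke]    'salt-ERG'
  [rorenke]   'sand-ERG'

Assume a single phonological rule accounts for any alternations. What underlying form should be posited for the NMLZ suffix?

The NMLZ morpheme has two allomorphs, [-gu] and [-ku].
By contrast the ERG suffix keeps its initial [k] throughout — that segment must be underlying.
So the underlying form is /-gu/, and voiced stops become voiceless after a vowel.

/-gu/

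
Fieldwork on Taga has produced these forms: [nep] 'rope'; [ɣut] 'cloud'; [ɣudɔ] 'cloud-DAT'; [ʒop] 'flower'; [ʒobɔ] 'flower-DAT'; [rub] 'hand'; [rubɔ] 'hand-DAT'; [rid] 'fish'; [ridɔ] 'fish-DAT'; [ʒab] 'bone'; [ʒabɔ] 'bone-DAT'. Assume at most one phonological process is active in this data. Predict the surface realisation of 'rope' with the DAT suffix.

[nebɔ]

The stem for 'flower' ends in [p] in [ʒop] but [b] in [ʒobɔ].
But 'bone' keeps [b] in both environments ([ʒab], [ʒabɔ]), so there is no rule changing /b/ to [p] in isolation.
So /p/ is underlying, and a rule of intervocalic voicing — voiceless stops become voiced between vowels — gives [b].
The one attested form of 'rope', [nep], shows underlying /nep/. Applying the same rule between vowels gives [nebɔ].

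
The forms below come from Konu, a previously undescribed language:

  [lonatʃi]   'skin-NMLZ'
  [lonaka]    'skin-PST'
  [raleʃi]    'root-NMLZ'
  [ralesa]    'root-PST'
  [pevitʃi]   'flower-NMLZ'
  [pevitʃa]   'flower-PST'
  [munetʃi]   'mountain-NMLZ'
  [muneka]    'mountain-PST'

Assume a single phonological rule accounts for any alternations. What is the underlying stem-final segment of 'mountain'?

In [munetʃi] and [muneka] the final segment of 'mountain' alternates: [tʃ] ~ [k].
If /tʃ/ were underlying and a rule turned it into [k] before the PST suffix, 'flower' would also alternate; but it has [tʃ] in both [pevitʃi] and [pevitʃa].
The underlying segment must be /k/; /k/ and /s/ become palato-alveolar [tʃ] and [ʃ] before a front vowel, yielding [tʃ] there.

/k/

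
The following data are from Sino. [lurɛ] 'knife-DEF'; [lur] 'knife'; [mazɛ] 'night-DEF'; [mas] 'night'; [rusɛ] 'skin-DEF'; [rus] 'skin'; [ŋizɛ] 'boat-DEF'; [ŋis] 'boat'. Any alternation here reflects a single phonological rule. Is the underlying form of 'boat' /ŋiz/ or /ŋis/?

In [ŋizɛ] and [ŋis] the final segment of 'boat' alternates: [z] ~ [s].
The stem 'skin' ([rusɛ], [rus]) shows [s] unchanged in both environments, so [s] cannot be basic with [z] derived before the DEF suffix.
Therefore /z/ is basic and [s] is derived by word-final obstruent devoicing (voiced obstruents become voiceless word-finally).

/ŋiz/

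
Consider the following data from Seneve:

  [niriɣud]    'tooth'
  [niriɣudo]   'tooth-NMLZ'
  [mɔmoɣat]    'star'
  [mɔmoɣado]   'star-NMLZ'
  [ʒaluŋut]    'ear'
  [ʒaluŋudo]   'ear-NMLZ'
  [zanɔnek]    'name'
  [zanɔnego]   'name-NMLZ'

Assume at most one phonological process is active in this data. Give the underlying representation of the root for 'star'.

'star' shows [t] ~ [d] at the end of the stem ([mɔmoɣat] vs [mɔmoɣado]).
Compare 'tooth', with invariant [d] in [niriɣud] and [niriɣudo]: an analysis with underlying /d/ and a rule producing [t] in isolation would wrongly predict alternation here too.
Therefore /t/ is basic and [d] is derived by intervocalic voicing (voiceless stops become voiced between vowels).

/mɔmoɣat/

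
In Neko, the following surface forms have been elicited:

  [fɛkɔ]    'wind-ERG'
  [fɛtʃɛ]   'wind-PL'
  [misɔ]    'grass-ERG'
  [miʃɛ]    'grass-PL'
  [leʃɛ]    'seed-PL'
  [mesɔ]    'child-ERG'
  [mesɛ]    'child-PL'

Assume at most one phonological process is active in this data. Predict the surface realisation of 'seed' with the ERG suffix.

[lesɔ]

The root 'grass' surfaces as [misɔ] and [miʃɛ], with a stem-final [s] ~ [ʃ] alternation.
The stem 'child' ([mesɔ], [mesɛ]) shows [s] unchanged in both environments, so [s] cannot be basic with [ʃ] derived before the PL suffix.
So /ʃ/ is underlying, and a rule of depalatalization — palato-alveolar /tʃ/ and /ʃ/ become [k] and [s] when no front vowel follows — gives [s].
The one attested form of 'seed', [leʃɛ], shows underlying /leʃ/. Applying the same rule when no front vowel follows gives [lesɔ].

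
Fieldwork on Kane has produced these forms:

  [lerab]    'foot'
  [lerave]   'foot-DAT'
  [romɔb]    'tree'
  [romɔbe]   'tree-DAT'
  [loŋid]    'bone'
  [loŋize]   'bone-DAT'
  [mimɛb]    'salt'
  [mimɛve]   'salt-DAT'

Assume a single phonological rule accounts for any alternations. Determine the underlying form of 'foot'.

The stem for 'foot' ends in [b] in [lerab] but [v] in [lerave].
If /b/ were underlying and a rule turned it into [v] before the DAT suffix, 'tree' would also alternate; but it has [b] in both [romɔb] and [romɔbe].
So /v/ is underlying, and a rule of word-final hardening — voiced fricatives become stops word-finally — gives [b].
Hence 'foot' is /lerav/ underlyingly.

/lerav/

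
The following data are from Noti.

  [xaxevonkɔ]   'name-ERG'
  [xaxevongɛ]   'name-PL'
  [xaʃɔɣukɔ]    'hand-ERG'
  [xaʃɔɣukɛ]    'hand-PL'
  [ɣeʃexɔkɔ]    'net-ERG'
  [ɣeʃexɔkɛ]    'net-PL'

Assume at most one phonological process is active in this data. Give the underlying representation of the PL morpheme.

The PL morpheme has two allomorphs, [-gɛ] and [-kɛ].
By contrast the ERG suffix keeps its initial [k] throughout — that segment must be underlying.
The PL suffix is therefore /-gɛ/ underlyingly, with post-vocalic devoicing: voiced stops become voiceless after a vowel.

/-gɛ/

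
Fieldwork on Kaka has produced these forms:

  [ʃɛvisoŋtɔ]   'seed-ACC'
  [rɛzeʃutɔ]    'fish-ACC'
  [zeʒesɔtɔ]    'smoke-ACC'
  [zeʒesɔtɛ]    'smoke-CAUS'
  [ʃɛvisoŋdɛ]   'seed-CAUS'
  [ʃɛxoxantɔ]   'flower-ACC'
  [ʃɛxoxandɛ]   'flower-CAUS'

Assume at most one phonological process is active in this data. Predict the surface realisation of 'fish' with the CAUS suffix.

The CAUS suffix surfaces as [-dɛ] and [-tɛ], depending on the final segment of the stem.
By contrast the ACC suffix keeps its initial [t] throughout — that segment must be underlying.
So the underlying form is /-dɛ/, and voiced stops become voiceless after a vowel.
After 'fish', which ends in a vowel, the suffix surfaces as [-tɛ], giving [rɛzeʃutɛ].

[rɛzeʃutɛ]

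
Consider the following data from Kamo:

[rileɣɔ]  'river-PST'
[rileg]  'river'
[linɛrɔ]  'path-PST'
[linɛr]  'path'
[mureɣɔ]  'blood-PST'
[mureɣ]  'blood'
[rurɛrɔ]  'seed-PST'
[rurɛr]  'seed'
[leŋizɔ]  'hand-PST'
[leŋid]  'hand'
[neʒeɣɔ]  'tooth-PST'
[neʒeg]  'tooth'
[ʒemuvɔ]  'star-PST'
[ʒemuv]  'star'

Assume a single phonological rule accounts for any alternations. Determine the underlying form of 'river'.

/rileg/

'river' shows [ɣ] ~ [g] at the end of the stem ([rileɣɔ] vs [rileg]).
Compare 'blood', with invariant [ɣ] in [mureɣɔ] and [mureɣ]: an analysis with underlying /ɣ/ and a rule producing [g] in isolation would wrongly predict alternation here too.
The alternation reflects intervocalic spirantization: voiced stops become fricatives between vowels. /g/ is underlying.
So 'river' = /rileg/.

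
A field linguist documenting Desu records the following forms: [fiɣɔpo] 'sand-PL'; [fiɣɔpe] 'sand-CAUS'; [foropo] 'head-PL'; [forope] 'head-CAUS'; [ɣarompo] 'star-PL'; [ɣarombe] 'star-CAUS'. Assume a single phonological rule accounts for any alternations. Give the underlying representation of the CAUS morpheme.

The CAUS morpheme has two allomorphs, [-be] and [-pe].
The PL suffix, which begins with [p], is invariant after every stem; so [p] is not altered by any rule here.
So the underlying form is /-be/, and voiced stops become voiceless after a vowel.

/-be/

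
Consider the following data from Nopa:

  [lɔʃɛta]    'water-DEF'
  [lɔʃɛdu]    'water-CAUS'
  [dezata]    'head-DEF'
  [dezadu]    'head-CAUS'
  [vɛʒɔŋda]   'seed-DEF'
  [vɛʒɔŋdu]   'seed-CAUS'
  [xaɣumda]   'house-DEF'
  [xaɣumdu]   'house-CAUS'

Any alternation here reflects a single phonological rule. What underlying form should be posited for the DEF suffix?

The DEF morpheme has two allomorphs, [-da] and [-ta].
The CAUS suffix, which begins with [d], is invariant after every stem; so [d] is not altered by any rule here.
The DEF suffix is therefore /-ta/ underlyingly, with post-nasal voicing: voiceless stops become voiced after a nasal.

/-ta/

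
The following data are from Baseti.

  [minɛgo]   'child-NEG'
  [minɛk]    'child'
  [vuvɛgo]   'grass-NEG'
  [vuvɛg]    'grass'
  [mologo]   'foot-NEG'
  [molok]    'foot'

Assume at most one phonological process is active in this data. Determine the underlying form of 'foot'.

/molok/

The stem for 'foot' ends in [g] in [mologo] but [k] in [molok].
If /g/ were underlying and a rule turned it into [k] in isolation, 'grass' would also alternate; but it has [g] in both [vuvɛgo] and [vuvɛg].
So /k/ is underlying, and a rule of intervocalic voicing — voiceless stops become voiced between vowels — gives [g].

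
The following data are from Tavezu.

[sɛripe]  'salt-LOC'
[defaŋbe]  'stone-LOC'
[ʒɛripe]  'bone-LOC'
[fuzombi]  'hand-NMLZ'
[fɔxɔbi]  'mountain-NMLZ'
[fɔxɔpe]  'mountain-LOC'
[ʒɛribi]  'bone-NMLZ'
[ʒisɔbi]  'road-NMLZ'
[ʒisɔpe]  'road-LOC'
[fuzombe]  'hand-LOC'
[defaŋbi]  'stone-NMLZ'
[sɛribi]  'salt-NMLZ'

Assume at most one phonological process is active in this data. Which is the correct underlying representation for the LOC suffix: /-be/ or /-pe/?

The LOC morpheme has two allomorphs, [-be] and [-pe].
By contrast the NMLZ suffix keeps its initial [b] throughout — that segment must be underlying.
So the underlying form is /-pe/, and voiceless stops become voiced after a nasal.

/-pe/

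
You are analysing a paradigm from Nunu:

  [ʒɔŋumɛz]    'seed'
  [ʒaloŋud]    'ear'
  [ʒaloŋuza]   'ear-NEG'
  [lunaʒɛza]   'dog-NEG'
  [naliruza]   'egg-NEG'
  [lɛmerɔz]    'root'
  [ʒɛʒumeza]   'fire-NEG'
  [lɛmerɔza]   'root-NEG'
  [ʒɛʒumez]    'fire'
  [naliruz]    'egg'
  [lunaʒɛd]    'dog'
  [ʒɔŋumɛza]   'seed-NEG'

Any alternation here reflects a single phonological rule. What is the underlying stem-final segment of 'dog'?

/d/

'dog' shows [d] ~ [z] at the end of the stem ([lunaʒɛd] vs [lunaʒɛza]).
But 'fire' keeps [z] in both environments ([ʒɛʒumez], [ʒɛʒumeza]), so there is no rule changing /z/ to [d] in isolation.
Therefore /d/ is basic and [z] is derived by intervocalic spirantization (voiced stops become fricatives between vowels).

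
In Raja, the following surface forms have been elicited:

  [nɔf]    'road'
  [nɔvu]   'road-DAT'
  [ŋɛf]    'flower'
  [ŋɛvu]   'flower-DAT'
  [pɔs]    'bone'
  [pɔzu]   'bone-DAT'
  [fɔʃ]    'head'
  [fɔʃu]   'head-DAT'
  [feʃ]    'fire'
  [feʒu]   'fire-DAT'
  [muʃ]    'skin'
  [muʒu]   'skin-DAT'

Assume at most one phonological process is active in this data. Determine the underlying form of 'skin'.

In [muʃ] and [muʒu] the final segment of 'skin' alternates: [ʃ] ~ [ʒ].
The stem 'head' ([fɔʃ], [fɔʃu]) shows [ʃ] unchanged in both environments, so [ʃ] cannot be basic with [ʒ] derived before the DAT suffix.
Therefore /ʒ/ is basic and [ʃ] is derived by word-final obstruent devoicing (voiced obstruents become voiceless word-finally).
So 'skin' = /muʒ/.

/muʒ/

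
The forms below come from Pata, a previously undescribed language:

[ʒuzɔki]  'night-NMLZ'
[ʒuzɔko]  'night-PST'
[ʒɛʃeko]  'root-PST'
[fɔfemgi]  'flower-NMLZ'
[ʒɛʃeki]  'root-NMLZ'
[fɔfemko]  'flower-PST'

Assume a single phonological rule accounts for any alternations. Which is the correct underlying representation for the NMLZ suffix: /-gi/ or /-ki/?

The NMLZ morpheme has two allomorphs, [-gi] and [-ki].
By contrast the PST suffix keeps its initial [k] throughout — that segment must be underlying.
So the underlying form is /-gi/, and voiced stops become voiceless after a vowel.

/-gi/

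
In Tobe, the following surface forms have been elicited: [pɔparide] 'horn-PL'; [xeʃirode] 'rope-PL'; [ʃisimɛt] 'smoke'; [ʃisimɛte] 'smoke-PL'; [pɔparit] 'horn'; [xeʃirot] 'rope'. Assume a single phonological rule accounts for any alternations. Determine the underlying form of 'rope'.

The root 'rope' surfaces as [xeʃirot] and [xeʃirode], with a stem-final [t] ~ [d] alternation.
Compare 'smoke', with invariant [t] in [ʃisimɛt] and [ʃisimɛte]: an analysis with underlying /t/ and a rule producing [d] before the PL suffix would wrongly predict alternation here too.
The alternation reflects word-final obstruent devoicing: voiced obstruents become voiceless word-finally. /d/ is underlying.

/xeʃirod/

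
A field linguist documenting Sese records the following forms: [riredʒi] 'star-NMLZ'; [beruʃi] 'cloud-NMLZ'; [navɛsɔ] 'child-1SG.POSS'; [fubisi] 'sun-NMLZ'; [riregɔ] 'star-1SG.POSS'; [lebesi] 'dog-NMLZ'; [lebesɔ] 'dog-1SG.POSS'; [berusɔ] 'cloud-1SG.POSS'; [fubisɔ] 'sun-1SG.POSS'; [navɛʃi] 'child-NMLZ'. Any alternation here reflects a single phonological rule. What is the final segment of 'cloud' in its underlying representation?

The stem for 'cloud' ends in [s] in [berusɔ] but [ʃ] in [beruʃi].
The stem 'sun' ([fubisɔ], [fubisi]) shows [s] unchanged in both environments, so [s] cannot be basic with [ʃ] derived before the NMLZ suffix.
The alternation reflects depalatalization: palato-alveolar /dʒ/ and /ʃ/ become [g] and [s] when no front vowel follows. /ʃ/ is underlying.

/ʃ/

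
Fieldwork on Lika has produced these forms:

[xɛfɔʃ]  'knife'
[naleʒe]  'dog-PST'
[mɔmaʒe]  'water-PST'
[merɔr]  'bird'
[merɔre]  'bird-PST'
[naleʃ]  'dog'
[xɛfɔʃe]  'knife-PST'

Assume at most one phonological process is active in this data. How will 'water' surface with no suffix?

The stem for 'dog' ends in [ʃ] in [naleʃ] but [ʒ] in [naleʒe].
But 'knife' keeps [ʃ] in both environments ([xɛfɔʃ], [xɛfɔʃe]), so there is no rule changing /ʃ/ to [ʒ] before the PST suffix.
The alternation reflects word-final obstruent devoicing: voiced obstruents become voiceless word-finally. /ʒ/ is underlying.
From [mɔmaʒe] the stem 'water' is /mɔmaʒ/; word-finally this yields [mɔmaʃ].

[mɔmaʃ]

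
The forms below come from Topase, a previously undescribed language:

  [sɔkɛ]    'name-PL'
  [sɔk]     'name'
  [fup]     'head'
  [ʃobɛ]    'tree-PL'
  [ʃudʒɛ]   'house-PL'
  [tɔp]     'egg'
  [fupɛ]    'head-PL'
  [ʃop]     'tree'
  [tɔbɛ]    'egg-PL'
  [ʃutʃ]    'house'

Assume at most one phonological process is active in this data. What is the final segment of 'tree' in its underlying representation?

/b/

The stem for 'tree' ends in [b] in [ʃobɛ] but [p] in [ʃop].
If /p/ were underlying and a rule turned it into [b] before the PL suffix, 'head' would also alternate; but it has [p] in both [fupɛ] and [fup].
So /b/ is underlying, and a rule of word-final obstruent devoicing — voiced obstruents become voiceless word-finally — gives [p].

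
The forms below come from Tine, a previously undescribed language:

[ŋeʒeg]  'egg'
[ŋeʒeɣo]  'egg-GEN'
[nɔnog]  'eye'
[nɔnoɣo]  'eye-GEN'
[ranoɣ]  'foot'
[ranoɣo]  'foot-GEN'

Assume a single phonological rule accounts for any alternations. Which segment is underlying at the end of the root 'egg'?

In [ŋeʒeg] and [ŋeʒeɣo] the final segment of 'egg' alternates: [g] ~ [ɣ].
But 'foot' keeps [ɣ] in both environments ([ranoɣ], [ranoɣo]), so there is no rule changing /ɣ/ to [g] in isolation.
Therefore /g/ is basic and [ɣ] is derived by intervocalic spirantization (voiced stops become fricatives between vowels).

/g/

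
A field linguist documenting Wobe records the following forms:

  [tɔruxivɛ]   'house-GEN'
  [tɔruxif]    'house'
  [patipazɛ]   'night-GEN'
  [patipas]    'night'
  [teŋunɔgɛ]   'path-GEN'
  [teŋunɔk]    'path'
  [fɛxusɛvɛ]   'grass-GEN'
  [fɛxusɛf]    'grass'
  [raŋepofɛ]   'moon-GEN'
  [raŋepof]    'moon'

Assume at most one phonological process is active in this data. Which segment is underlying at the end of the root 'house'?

The root 'house' surfaces as [tɔruxivɛ] and [tɔruxif], with a stem-final [v] ~ [f] alternation.
But 'moon' keeps [f] in both environments ([raŋepofɛ], [raŋepof]), so there is no rule changing /f/ to [v] before the GEN suffix.
Therefore /v/ is basic and [f] is derived by word-final obstruent devoicing (voiced obstruents become voiceless word-finally).

/v/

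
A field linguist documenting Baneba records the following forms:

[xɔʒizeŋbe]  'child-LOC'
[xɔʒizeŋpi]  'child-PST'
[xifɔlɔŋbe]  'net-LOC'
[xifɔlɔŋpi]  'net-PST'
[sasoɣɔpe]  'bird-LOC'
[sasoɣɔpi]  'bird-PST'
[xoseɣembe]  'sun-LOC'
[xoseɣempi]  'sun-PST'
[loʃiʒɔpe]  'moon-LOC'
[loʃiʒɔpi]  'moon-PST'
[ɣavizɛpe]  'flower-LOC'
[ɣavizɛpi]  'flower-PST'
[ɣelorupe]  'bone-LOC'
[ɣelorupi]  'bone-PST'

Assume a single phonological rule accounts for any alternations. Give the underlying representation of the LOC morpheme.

/-be/

The LOC morpheme has two allomorphs, [-be] and [-pe].
The PST suffix, which begins with [p], is invariant after every stem; so [p] is not altered by any rule here.
The LOC suffix is therefore /-be/ underlyingly, with post-vocalic devoicing: voiced stops become voiceless after a vowel.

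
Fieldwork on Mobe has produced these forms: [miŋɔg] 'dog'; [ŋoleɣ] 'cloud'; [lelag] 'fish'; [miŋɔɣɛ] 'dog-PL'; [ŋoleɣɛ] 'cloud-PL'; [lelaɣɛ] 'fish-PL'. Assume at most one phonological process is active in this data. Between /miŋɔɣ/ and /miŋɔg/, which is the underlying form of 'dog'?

'dog' shows [g] ~ [ɣ] at the end of the stem ([miŋɔg] vs [miŋɔɣɛ]).
Compare 'cloud', with invariant [ɣ] in [ŋoleɣ] and [ŋoleɣɛ]: an analysis with underlying /ɣ/ and a rule producing [g] in isolation would wrongly predict alternation here too.
So /g/ is underlying, and a rule of intervocalic spirantization — voiced stops become fricatives between vowels — gives [ɣ].

/miŋɔg/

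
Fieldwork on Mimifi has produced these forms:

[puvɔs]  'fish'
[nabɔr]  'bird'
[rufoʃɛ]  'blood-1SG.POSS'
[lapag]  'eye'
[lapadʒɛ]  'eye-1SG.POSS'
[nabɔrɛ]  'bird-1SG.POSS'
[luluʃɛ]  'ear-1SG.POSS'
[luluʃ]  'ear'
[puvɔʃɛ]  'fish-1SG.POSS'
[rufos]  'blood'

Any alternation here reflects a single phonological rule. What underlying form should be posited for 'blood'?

The root 'blood' surfaces as [rufoʃɛ] and [rufos], with a stem-final [ʃ] ~ [s] alternation.
The stem 'ear' ([luluʃɛ], [luluʃ]) shows [ʃ] unchanged in both environments, so [ʃ] cannot be basic with [s] derived in isolation.
So /s/ is underlying, and a rule of palatalization before a front vowel — /g/ and /s/ become palato-alveolar [dʒ] and [ʃ] before a front vowel — gives [ʃ].
The underlying form of 'blood' is therefore /rufos/.

/rufos/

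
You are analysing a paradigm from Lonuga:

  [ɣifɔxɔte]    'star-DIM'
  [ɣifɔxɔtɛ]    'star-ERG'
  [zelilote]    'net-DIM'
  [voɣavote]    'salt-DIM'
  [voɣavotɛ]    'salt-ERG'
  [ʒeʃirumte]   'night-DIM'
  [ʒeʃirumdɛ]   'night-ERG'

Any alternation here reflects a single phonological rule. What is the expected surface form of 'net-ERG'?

[zelilotɛ]

The ERG suffix surfaces as [-dɛ] and [-tɛ], depending on the final segment of the stem.
By contrast the DIM suffix keeps its initial [t] throughout — that segment must be underlying.
The ERG suffix is therefore /-dɛ/ underlyingly, with post-vocalic devoicing: voiced stops become voiceless after a vowel.
After 'net', which ends in a vowel, the suffix surfaces as [-tɛ], giving [zelilotɛ].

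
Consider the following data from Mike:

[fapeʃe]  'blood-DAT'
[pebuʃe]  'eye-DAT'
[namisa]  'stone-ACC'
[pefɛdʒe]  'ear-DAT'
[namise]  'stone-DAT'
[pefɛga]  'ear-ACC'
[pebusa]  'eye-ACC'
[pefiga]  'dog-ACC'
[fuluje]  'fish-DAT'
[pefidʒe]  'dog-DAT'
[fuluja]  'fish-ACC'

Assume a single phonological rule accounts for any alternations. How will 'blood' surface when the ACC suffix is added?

The stem for 'eye' ends in [ʃ] in [pebuʃe] but [s] in [pebusa].
But 'stone' keeps [s] in both environments ([namise], [namisa]), so there is no rule changing /s/ to [ʃ] before the DAT suffix.
The alternation reflects depalatalization: palato-alveolar /dʒ/ and /ʃ/ become [g] and [s] when no front vowel follows. /ʃ/ is underlying.
From [fapeʃe] the stem 'blood' is /fapeʃ/; when no front vowel follows this yields [fapesa].

[fapesa]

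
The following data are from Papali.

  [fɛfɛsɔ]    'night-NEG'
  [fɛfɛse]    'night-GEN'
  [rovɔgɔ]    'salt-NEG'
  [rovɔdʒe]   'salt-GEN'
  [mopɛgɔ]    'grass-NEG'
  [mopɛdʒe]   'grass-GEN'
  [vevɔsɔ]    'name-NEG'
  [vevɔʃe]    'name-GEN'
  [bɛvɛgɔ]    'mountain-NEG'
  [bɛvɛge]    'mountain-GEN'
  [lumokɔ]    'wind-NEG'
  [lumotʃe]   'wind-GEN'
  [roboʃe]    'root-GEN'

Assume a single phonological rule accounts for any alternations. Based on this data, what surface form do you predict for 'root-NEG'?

[robosɔ]

The stem for 'name' ends in [s] in [vevɔsɔ] but [ʃ] in [vevɔʃe].
If /s/ were underlying and a rule turned it into [ʃ] before the GEN suffix, 'night' would also alternate; but it has [s] in both [fɛfɛsɔ] and [fɛfɛse].
So /ʃ/ is underlying, and a rule of depalatalization — palato-alveolar /tʃ/, /dʒ/ and /ʃ/ become [k], [g] and [s] when no front vowel follows — gives [s].
From [roboʃe] the stem 'root' is /roboʃ/; when no front vowel follows this yields [robosɔ].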